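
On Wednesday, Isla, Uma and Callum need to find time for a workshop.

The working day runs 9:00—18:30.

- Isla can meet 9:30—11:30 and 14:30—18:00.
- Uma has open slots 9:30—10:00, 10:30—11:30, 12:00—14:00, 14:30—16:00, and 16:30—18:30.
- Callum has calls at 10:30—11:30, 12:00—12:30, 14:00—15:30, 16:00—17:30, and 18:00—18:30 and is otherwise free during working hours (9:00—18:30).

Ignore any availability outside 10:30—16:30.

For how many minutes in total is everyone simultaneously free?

30 minutes

Callum free within 09:00–18:30: 09:00–10:30, 11:30–12:00, 12:30–14:00, 15:30–16:00, 17:30–18:00.
Isla ∩ Uma: 09:30–10:00, 10:30–11:30, 14:30–16:00, 16:30–18:00.
Isla ∩ Uma ∩ Callum: 09:30–10:00, 15:30–16:00, 17:30–18:00.
Restricted to 10:30–16:30: 15:30–16:00.
Total common minutes: 30.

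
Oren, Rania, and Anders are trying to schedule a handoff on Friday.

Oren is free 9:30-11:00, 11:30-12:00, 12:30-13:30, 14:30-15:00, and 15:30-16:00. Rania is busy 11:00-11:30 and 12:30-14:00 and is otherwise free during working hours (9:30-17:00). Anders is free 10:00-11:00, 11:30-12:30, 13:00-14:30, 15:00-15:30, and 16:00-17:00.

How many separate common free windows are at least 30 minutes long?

2

Rania free within 09:30–17:00: 09:30–11:00, 11:30–12:30, 14:00–17:00.
Oren ∩ Rania: 09:30–11:00, 11:30–12:00, 14:30–15:00, 15:30–16:00.
Oren ∩ Rania ∩ Anders: 10:00–11:00, 11:30–12:00.
Windows ≥ 30 min: 10:00–11:00, 11:30–12:00.
That's 2 windows.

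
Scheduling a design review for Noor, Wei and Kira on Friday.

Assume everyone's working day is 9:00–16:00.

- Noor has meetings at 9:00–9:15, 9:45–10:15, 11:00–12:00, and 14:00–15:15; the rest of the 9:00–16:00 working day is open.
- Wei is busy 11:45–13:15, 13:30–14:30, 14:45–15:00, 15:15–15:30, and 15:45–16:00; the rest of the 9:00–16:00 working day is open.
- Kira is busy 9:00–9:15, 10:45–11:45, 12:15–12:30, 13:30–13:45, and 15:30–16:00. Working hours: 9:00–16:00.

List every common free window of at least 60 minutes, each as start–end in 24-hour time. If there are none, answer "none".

Noor free within 09:00–16:00: 09:15–09:45, 10:15–11:00, 12:00–14:00, 15:15–16:00.
Wei free within 09:00–16:00: 09:00–11:45, 13:15–13:30, 14:30–14:45, 15:00–15:15, 15:30–15:45.
Kira free within 09:00–16:00: 09:15–10:45, 11:45–12:15, 12:30–13:30, 13:45–15:30.
Noor ∩ Wei: 09:15–09:45, 10:15–11:00, 13:15–13:30, 15:30–15:45.
Noor ∩ Wei ∩ Kira: 09:15–09:45, 10:15–10:45, 13:15–13:30.
Windows ≥ 60 min: (none).

none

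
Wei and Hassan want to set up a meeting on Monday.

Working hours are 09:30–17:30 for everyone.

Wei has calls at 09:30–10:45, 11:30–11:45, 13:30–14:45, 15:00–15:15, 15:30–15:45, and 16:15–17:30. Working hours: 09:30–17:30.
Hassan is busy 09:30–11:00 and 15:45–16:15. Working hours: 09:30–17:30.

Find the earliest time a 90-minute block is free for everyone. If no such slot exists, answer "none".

Wei free within 09:30–17:30: 10:45–11:30, 11:45–13:30, 14:45–15:00, 15:15–15:30, 15:45–16:15.
Hassan free within 09:30–17:30: 11:00–15:45, 16:15–17:30.
Wei ∩ Hassan: 11:00–11:30, 11:45–13:30, 14:45–15:00, 15:15–15:30.
Windows ≥ 90 min: 11:45–13:30.
Earliest such window starts at 11:45.

11:45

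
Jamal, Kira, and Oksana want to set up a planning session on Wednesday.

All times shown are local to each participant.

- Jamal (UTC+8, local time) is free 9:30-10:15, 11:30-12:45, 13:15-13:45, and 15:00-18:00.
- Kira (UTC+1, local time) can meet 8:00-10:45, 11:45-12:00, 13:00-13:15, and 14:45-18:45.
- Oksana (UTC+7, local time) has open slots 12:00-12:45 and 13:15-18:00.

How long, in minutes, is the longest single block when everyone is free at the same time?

165 minutes

Jamal → UTC: 01:30–02:15, 03:30–04:45, 05:15–05:45, 07:00–10:00.
Kira → UTC: 07:00–09:45, 10:45–11:00, 12:00–12:15, 13:45–17:45.
Oksana → UTC: 05:00–05:45, 06:15–11:00.
Jamal ∩ Kira: 07:00–09:45.
Jamal ∩ Kira ∩ Oksana: 07:00–09:45.
Single common window of 165 minutes.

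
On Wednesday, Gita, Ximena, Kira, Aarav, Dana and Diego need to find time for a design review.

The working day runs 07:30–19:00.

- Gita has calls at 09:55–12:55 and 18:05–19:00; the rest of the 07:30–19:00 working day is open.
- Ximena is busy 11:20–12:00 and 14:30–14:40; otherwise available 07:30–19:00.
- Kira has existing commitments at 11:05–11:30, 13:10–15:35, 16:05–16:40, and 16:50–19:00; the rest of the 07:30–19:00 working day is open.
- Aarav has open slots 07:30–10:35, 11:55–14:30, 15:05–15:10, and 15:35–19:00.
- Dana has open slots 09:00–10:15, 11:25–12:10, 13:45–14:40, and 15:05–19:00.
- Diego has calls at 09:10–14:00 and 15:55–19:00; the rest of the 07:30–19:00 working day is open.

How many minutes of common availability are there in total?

Gita free within 07:30–19:00: 07:30–09:55, 12:55–18:05.
Ximena free within 07:30–19:00: 07:30–11:20, 12:00–14:30, 14:40–19:00.
Kira free within 07:30–19:00: 07:30–11:05, 11:30–13:10, 15:35–16:05, 16:40–16:50.
Diego free within 07:30–19:00: 07:30–09:10, 14:00–15:55.
Gita ∩ Ximena: 07:30–09:55, 12:55–14:30, 14:40–18:05.
Gita ∩ Ximena ∩ Kira: 07:30–09:55, 12:55–13:10, 15:35–16:05, 16:40–16:50.
Gita ∩ Ximena ∩ Kira ∩ Aarav: 07:30–09:55, 12:55–13:10, 15:35–16:05, 16:40–16:50.
Gita ∩ Ximena ∩ Kira ∩ Aarav ∩ Dana: 09:00–09:55, 15:35–16:05, 16:40–16:50.
Gita ∩ Ximena ∩ Kira ∩ Aarav ∩ Dana ∩ Diego: 09:00–09:10, 15:35–15:55.
Total common minutes: 10 + 20 = 30.

30 minutes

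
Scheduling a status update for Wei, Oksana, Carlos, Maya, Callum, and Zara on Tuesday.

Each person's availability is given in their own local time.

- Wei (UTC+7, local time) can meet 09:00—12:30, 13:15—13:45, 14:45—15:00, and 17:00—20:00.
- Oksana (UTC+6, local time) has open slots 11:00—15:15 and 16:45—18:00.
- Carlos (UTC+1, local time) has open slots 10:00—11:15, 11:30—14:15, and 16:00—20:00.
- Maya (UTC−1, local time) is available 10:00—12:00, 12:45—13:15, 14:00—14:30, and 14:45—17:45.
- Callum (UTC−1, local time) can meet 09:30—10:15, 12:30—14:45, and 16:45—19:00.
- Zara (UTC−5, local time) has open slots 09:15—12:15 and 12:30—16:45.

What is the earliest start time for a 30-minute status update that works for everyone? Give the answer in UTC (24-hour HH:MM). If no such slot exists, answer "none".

none

Wei → UTC: 02:00–05:30, 06:15–06:45, 07:45–08:00, 10:00–13:00.
Oksana → UTC: 05:00–09:15, 10:45–12:00.
Carlos → UTC: 09:00–10:15, 10:30–13:15, 15:00–19:00.
Maya → UTC: 11:00–13:00, 13:45–14:15, 15:00–15:30, 15:45–18:45.
Callum → UTC: 10:30–11:15, 13:30–15:45, 17:45–20:00.
Zara → UTC: 14:15–17:15, 17:30–21:45.
Wei ∩ Oksana: 05:00–05:30, 06:15–06:45, 07:45–08:00, 10:45–12:00.
Wei ∩ Oksana ∩ Carlos: 10:45–12:00.
Wei ∩ Oksana ∩ Carlos ∩ Maya: 11:00–12:00.
Wei ∩ Oksana ∩ Carlos ∩ Maya ∩ Callum: 11:00–11:15.
Wei ∩ Oksana ∩ Carlos ∩ Maya ∩ Callum ∩ Zara: (none).
Windows ≥ 30 min: (none).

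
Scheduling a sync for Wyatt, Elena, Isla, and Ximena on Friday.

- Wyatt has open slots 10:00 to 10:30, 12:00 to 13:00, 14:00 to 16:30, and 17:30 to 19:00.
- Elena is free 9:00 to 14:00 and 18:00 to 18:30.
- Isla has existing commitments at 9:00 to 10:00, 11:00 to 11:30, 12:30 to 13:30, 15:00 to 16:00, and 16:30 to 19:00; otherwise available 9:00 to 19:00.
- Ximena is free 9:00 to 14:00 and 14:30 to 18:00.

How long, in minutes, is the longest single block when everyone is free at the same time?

Isla free within 09:00–19:00: 10:00–11:00, 11:30–12:30, 13:30–15:00, 16:00–16:30.
Wyatt ∩ Elena: 10:00–10:30, 12:00–13:00, 18:00–18:30.
Wyatt ∩ Elena ∩ Isla: 10:00–10:30, 12:00–12:30.
Wyatt ∩ Elena ∩ Isla ∩ Ximena: 10:00–10:30, 12:00–12:30.
Common window lengths: 30, 30 min; longest is 30.

30 minutes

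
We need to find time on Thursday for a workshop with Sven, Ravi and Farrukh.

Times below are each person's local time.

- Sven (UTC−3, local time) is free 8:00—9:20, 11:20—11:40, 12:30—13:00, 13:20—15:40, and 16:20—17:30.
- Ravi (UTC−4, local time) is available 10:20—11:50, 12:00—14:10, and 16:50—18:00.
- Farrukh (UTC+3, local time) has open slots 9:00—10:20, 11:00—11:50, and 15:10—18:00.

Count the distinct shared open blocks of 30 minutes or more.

Sven → UTC: 11:00–12:20, 14:20–14:40, 15:30–16:00, 16:20–18:40, 19:20–20:30.
Ravi → UTC: 14:20–15:50, 16:00–18:10, 20:50–22:00.
Farrukh → UTC: 06:00–07:20, 08:00–08:50, 12:10–15:00.
Sven ∩ Ravi: 14:20–14:40, 15:30–15:50, 16:20–18:10.
Sven ∩ Ravi ∩ Farrukh: 14:20–14:40.
Windows ≥ 30 min: (none).
That's 0 windows.

0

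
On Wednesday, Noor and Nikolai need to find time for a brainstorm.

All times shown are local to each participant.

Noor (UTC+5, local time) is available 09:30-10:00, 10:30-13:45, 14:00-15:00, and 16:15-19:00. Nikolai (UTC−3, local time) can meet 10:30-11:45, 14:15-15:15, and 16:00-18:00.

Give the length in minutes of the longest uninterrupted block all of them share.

Noor → UTC: 04:30–05:00, 05:30–08:45, 09:00–10:00, 11:15–14:00.
Nikolai → UTC: 13:30–14:45, 17:15–18:15, 19:00–21:00.
Noor ∩ Nikolai: 13:30–14:00.
Single common window of 30 minutes.

30 minutes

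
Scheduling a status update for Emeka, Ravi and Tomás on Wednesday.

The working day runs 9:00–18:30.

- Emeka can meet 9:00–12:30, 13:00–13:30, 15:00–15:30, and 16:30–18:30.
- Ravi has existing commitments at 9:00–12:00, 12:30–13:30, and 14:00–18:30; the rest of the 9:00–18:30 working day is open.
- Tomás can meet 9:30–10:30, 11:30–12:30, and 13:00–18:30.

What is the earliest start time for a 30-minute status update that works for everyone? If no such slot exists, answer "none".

Ravi free within 09:00–18:30: 12:00–12:30, 13:30–14:00.
Emeka ∩ Ravi: 12:00–12:30.
Emeka ∩ Ravi ∩ Tomás: 12:00–12:30.
Windows ≥ 30 min: 12:00–12:30.
Earliest such window starts at 12:00.

12:00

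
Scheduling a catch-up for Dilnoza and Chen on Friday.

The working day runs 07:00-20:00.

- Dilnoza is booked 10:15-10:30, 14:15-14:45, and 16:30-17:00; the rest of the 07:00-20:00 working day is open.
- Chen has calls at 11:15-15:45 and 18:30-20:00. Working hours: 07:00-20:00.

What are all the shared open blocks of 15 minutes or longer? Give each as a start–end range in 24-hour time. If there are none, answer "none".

Dilnoza free within 07:00–20:00: 07:00–10:15, 10:30–14:15, 14:45–16:30, 17:00–20:00.
Chen free within 07:00–20:00: 07:00–11:15, 15:45–18:30.
Dilnoza ∩ Chen: 07:00–10:15, 10:30–11:15, 15:45–16:30, 17:00–18:30.
Windows ≥ 15 min: 07:00–10:15, 10:30–11:15, 15:45–16:30, 17:00–18:30.

07:00–10:15, 10:30–11:15, 15:45–16:30, 17:00–18:30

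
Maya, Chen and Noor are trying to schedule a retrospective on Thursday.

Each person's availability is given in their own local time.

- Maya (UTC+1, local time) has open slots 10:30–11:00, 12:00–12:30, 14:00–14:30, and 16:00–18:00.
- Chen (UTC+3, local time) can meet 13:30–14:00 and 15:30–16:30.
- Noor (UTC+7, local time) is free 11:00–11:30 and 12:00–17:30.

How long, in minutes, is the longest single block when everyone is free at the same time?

Maya → UTC: 09:30–10:00, 11:00–11:30, 13:00–13:30, 15:00–17:00.
Chen → UTC: 10:30–11:00, 12:30–13:30.
Noor → UTC: 04:00–04:30, 05:00–10:30.
Maya ∩ Chen: 13:00–13:30.
Maya ∩ Chen ∩ Noor: (none).
No common window.

0 minutes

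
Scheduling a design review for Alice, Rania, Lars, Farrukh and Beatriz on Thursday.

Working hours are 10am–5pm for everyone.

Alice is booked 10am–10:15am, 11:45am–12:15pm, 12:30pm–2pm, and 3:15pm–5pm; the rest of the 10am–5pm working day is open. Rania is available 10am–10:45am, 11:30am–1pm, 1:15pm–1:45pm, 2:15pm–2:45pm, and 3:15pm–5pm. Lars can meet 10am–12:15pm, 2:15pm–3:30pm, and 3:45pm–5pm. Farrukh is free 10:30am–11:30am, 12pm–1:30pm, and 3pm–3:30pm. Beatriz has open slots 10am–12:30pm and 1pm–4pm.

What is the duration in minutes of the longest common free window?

Alice free within 10:00–17:00: 10:15–11:45, 12:15–12:30, 14:00–15:15.
Alice ∩ Rania: 10:15–10:45, 11:30–11:45, 12:15–12:30, 14:15–14:45.
Alice ∩ Rania ∩ Lars: 10:15–10:45, 11:30–11:45, 14:15–14:45.
Alice ∩ Rania ∩ Lars ∩ Farrukh: 10:30–10:45.
Alice ∩ Rania ∩ Lars ∩ Farrukh ∩ Beatriz: 10:30–10:45.
Single common window of 15 minutes.

15 minutes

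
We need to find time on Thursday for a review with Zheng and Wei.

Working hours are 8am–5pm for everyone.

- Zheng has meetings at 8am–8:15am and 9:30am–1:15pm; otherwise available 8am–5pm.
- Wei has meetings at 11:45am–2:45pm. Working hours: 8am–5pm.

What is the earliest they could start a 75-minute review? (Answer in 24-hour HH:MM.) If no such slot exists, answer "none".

Zheng free within 08:00–17:00: 08:15–09:30, 13:15–17:00.
Wei free within 08:00–17:00: 08:00–11:45, 14:45–17:00.
Zheng ∩ Wei: 08:15–09:30, 14:45–17:00.
Windows ≥ 75 min: 08:15–09:30, 14:45–17:00.
Earliest such window starts at 08:15.

08:15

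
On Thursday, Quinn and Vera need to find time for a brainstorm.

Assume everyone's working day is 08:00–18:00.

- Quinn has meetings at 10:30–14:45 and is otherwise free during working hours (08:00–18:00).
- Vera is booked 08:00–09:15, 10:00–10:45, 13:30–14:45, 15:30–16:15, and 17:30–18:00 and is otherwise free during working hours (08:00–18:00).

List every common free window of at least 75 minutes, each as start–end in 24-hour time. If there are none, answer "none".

Quinn free within 08:00–18:00: 08:00–10:30, 14:45–18:00.
Vera free within 08:00–18:00: 09:15–10:00, 10:45–13:30, 14:45–15:30, 16:15–17:30.
Quinn ∩ Vera: 09:15–10:00, 14:45–15:30, 16:15–17:30.
Windows ≥ 75 min: 16:15–17:30.

16:15–17:30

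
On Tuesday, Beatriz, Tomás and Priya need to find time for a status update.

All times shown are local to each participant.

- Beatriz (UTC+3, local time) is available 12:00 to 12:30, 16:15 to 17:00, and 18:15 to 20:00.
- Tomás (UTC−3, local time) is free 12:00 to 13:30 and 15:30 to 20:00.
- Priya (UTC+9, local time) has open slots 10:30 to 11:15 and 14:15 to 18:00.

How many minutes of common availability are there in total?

0 minutes

Beatriz → UTC: 09:00–09:30, 13:15–14:00, 15:15–17:00.
Tomás → UTC: 15:00–16:30, 18:30–23:00.
Priya → UTC: 01:30–02:15, 05:15–09:00.
Beatriz ∩ Tomás: 15:15–16:30.
Beatriz ∩ Tomás ∩ Priya: (none).
Total common minutes: 0.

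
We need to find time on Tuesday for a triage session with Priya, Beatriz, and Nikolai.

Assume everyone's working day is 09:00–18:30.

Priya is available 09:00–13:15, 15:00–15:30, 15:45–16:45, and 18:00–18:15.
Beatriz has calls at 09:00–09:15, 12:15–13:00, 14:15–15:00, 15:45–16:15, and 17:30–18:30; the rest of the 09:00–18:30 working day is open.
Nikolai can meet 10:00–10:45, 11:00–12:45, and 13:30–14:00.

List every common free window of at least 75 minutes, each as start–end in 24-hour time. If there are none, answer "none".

Beatriz free within 09:00–18:30: 09:15–12:15, 13:00–14:15, 15:00–15:45, 16:15–17:30.
Priya ∩ Beatriz: 09:15–12:15, 13:00–13:15, 15:00–15:30, 16:15–16:45.
Priya ∩ Beatriz ∩ Nikolai: 10:00–10:45, 11:00–12:15.
Windows ≥ 75 min: 11:00–12:15.

11:00–12:15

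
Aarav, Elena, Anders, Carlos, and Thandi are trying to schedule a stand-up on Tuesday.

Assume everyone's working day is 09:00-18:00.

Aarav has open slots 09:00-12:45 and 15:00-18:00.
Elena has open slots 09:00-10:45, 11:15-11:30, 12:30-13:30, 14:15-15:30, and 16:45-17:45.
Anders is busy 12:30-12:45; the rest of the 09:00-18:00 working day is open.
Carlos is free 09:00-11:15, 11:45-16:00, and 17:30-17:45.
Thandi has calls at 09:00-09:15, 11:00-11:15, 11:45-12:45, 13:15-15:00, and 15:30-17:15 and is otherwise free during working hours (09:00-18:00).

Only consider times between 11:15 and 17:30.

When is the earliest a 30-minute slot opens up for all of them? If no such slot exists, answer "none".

Anders free within 09:00–18:00: 09:00–12:30, 12:45–18:00.
Thandi free within 09:00–18:00: 09:15–11:00, 11:15–11:45, 12:45–13:15, 15:00–15:30, 17:15–18:00.
Aarav ∩ Elena: 09:00–10:45, 11:15–11:30, 12:30–12:45, 15:00–15:30, 16:45–17:45.
Aarav ∩ Elena ∩ Anders: 09:00–10:45, 11:15–11:30, 15:00–15:30, 16:45–17:45.
Aarav ∩ Elena ∩ Anders ∩ Carlos: 09:00–10:45, 15:00–15:30, 17:30–17:45.
Aarav ∩ Elena ∩ Anders ∩ Carlos ∩ Thandi: 09:15–10:45, 15:00–15:30, 17:30–17:45.
Restricted to 11:15–17:30: 15:00–15:30.
Windows ≥ 30 min: 15:00–15:30.
Earliest such window starts at 15:00.

15:00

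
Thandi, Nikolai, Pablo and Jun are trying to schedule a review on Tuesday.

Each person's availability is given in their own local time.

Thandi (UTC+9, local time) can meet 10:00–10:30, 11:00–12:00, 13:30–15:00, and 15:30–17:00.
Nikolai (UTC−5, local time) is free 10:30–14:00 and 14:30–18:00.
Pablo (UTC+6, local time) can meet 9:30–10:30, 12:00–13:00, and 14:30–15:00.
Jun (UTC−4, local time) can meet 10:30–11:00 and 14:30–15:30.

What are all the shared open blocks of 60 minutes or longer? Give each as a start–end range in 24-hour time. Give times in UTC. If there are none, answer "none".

Thandi → UTC: 01:00–01:30, 02:00–03:00, 04:30–06:00, 06:30–08:00.
Nikolai → UTC: 15:30–19:00, 19:30–23:00.
Pablo → UTC: 03:30–04:30, 06:00–07:00, 08:30–09:00.
Jun → UTC: 14:30–15:00, 18:30–19:30.
Thandi ∩ Nikolai: (none).
Thandi ∩ Nikolai ∩ Pablo: (none).
Thandi ∩ Nikolai ∩ Pablo ∩ Jun: (none).
Windows ≥ 60 min: (none).

none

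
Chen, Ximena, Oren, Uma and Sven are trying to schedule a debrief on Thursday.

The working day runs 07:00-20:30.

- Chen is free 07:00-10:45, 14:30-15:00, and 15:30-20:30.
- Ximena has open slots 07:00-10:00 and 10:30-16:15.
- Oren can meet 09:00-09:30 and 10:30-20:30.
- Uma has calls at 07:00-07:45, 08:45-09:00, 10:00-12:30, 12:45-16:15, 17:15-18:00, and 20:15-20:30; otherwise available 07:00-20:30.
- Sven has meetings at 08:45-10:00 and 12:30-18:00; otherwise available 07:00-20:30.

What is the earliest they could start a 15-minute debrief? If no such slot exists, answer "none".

none

Uma free within 07:00–20:30: 07:45–08:45, 09:00–10:00, 12:30–12:45, 16:15–17:15, 18:00–20:15.
Sven free within 07:00–20:30: 07:00–08:45, 10:00–12:30, 18:00–20:30.
Chen ∩ Ximena: 07:00–10:00, 10:30–10:45, 14:30–15:00, 15:30–16:15.
Chen ∩ Ximena ∩ Oren: 09:00–09:30, 10:30–10:45, 14:30–15:00, 15:30–16:15.
Chen ∩ Ximena ∩ Oren ∩ Uma: 09:00–09:30.
Chen ∩ Ximena ∩ Oren ∩ Uma ∩ Sven: (none).
Windows ≥ 15 min: (none).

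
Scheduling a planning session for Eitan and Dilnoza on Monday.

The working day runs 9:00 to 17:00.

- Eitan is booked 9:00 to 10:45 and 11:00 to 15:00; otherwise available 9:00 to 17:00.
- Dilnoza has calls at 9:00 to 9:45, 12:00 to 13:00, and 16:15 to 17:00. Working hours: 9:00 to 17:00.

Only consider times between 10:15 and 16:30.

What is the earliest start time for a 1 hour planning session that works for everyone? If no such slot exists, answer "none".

15:00

Eitan free within 09:00–17:00: 10:45–11:00, 15:00–17:00.
Dilnoza free within 09:00–17:00: 09:45–12:00, 13:00–16:15.
Eitan ∩ Dilnoza: 10:45–11:00, 15:00–16:15.
Restricted to 10:15–16:30: 10:45–11:00, 15:00–16:15.
Windows ≥ 60 min: 15:00–16:15.
Earliest such window starts at 15:00.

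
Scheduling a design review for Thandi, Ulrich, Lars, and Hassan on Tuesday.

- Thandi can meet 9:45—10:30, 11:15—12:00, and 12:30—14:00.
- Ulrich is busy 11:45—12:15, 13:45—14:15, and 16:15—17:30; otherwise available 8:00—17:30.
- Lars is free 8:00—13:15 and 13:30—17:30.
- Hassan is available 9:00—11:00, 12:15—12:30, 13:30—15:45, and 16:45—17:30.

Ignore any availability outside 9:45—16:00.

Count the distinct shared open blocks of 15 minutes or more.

Ulrich free within 08:00–17:30: 08:00–11:45, 12:15–13:45, 14:15–16:15.
Thandi ∩ Ulrich: 09:45–10:30, 11:15–11:45, 12:30–13:45.
Thandi ∩ Ulrich ∩ Lars: 09:45–10:30, 11:15–11:45, 12:30–13:15, 13:30–13:45.
Thandi ∩ Ulrich ∩ Lars ∩ Hassan: 09:45–10:30, 13:30–13:45.
Restricted to 09:45–16:00: 09:45–10:30, 13:30–13:45.
Windows ≥ 15 min: 09:45–10:30, 13:30–13:45.
That's 2 windows.

2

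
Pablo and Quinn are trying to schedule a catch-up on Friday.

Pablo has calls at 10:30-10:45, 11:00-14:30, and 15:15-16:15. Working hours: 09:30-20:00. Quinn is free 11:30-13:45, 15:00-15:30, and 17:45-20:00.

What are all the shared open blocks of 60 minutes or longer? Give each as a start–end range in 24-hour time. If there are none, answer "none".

Pablo free within 09:30–20:00: 09:30–10:30, 10:45–11:00, 14:30–15:15, 16:15–20:00.
Pablo ∩ Quinn: 15:00–15:15, 17:45–20:00.
Windows ≥ 60 min: 17:45–20:00.

17:45–20:00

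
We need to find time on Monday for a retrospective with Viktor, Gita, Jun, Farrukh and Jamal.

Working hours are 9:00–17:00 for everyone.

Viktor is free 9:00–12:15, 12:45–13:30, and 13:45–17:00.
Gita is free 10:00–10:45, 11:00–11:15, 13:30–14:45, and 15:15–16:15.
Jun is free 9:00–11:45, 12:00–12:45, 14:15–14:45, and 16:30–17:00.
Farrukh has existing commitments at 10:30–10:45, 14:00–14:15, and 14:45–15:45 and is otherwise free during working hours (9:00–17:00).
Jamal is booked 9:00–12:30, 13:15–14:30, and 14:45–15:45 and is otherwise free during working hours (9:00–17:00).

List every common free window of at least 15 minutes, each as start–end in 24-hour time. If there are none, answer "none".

14:30–14:45

Farrukh free within 09:00–17:00: 09:00–10:30, 10:45–14:00, 14:15–14:45, 15:45–17:00.
Jamal free within 09:00–17:00: 12:30–13:15, 14:30–14:45, 15:45–17:00.
Viktor ∩ Gita: 10:00–10:45, 11:00–11:15, 13:45–14:45, 15:15–16:15.
Viktor ∩ Gita ∩ Jun: 10:00–10:45, 11:00–11:15, 14:15–14:45.
Viktor ∩ Gita ∩ Jun ∩ Farrukh: 10:00–10:30, 11:00–11:15, 14:15–14:45.
Viktor ∩ Gita ∩ Jun ∩ Farrukh ∩ Jamal: 14:30–14:45.
Windows ≥ 15 min: 14:30–14:45.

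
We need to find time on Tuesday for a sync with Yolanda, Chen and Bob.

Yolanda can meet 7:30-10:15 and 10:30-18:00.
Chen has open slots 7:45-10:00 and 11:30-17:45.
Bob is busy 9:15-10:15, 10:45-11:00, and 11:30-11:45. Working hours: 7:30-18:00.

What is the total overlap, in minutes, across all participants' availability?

Bob free within 07:30–18:00: 07:30–09:15, 10:15–10:45, 11:00–11:30, 11:45–18:00.
Yolanda ∩ Chen: 07:45–10:00, 11:30–17:45.
Yolanda ∩ Chen ∩ Bob: 07:45–09:15, 11:45–17:45.
Total common minutes: 90 + 360 = 450.

450 minutes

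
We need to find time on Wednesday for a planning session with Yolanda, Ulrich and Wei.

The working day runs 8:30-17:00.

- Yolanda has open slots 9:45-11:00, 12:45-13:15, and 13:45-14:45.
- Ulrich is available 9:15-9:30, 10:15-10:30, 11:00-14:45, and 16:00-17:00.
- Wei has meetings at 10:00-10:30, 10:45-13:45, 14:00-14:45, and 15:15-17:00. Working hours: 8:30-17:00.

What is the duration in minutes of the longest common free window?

Wei free within 08:30–17:00: 08:30–10:00, 10:30–10:45, 13:45–14:00, 14:45–15:15.
Yolanda ∩ Ulrich: 10:15–10:30, 12:45–13:15, 13:45–14:45.
Yolanda ∩ Ulrich ∩ Wei: 13:45–14:00.
Single common window of 15 minutes.

15 minutes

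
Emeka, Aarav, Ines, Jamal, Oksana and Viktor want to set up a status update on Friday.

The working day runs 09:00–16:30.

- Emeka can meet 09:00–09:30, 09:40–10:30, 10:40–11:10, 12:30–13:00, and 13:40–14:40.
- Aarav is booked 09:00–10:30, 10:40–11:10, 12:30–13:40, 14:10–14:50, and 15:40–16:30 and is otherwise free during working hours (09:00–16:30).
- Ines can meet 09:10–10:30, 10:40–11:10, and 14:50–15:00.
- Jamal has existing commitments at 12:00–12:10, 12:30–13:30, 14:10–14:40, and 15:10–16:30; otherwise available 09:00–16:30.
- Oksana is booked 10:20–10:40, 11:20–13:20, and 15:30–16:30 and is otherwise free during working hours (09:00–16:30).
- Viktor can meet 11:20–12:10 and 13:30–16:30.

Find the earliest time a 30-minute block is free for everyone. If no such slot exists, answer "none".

none

Aarav free within 09:00–16:30: 10:30–10:40, 11:10–12:30, 13:40–14:10, 14:50–15:40.
Jamal free within 09:00–16:30: 09:00–12:00, 12:10–12:30, 13:30–14:10, 14:40–15:10.
Oksana free within 09:00–16:30: 09:00–10:20, 10:40–11:20, 13:20–15:30.
Emeka ∩ Aarav: 13:40–14:10.
Emeka ∩ Aarav ∩ Ines: (none).
Emeka ∩ Aarav ∩ Ines ∩ Jamal: (none).
Emeka ∩ Aarav ∩ Ines ∩ Jamal ∩ Oksana: (none).
Emeka ∩ Aarav ∩ Ines ∩ Jamal ∩ Oksana ∩ Viktor: (none).
Windows ≥ 30 min: (none).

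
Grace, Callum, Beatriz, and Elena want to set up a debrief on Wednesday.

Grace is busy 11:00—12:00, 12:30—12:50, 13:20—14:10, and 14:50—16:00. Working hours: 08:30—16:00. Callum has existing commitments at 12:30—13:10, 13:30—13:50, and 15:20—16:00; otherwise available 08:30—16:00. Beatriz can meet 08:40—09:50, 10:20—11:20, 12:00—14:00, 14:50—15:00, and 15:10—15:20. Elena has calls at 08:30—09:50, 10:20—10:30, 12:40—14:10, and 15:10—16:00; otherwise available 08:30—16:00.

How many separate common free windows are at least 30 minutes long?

Grace free within 08:30–16:00: 08:30–11:00, 12:00–12:30, 12:50–13:20, 14:10–14:50.
Callum free within 08:30–16:00: 08:30–12:30, 13:10–13:30, 13:50–15:20.
Elena free within 08:30–16:00: 09:50–10:20, 10:30–12:40, 14:10–15:10.
Grace ∩ Callum: 08:30–11:00, 12:00–12:30, 13:10–13:20, 14:10–14:50.
Grace ∩ Callum ∩ Beatriz: 08:40–09:50, 10:20–11:00, 12:00–12:30, 13:10–13:20.
Grace ∩ Callum ∩ Beatriz ∩ Elena: 10:30–11:00, 12:00–12:30.
Windows ≥ 30 min: 10:30–11:00, 12:00–12:30.
That's 2 windows.

2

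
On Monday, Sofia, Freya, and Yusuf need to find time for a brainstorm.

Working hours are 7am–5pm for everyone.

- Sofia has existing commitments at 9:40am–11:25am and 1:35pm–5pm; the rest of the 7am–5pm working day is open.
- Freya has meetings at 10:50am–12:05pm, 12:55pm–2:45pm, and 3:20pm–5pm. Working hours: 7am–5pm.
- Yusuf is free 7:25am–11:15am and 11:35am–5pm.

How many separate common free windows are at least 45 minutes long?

2

Sofia free within 07:00–17:00: 07:00–09:40, 11:25–13:35.
Freya free within 07:00–17:00: 07:00–10:50, 12:05–12:55, 14:45–15:20.
Sofia ∩ Freya: 07:00–09:40, 12:05–12:55.
Sofia ∩ Freya ∩ Yusuf: 07:25–09:40, 12:05–12:55.
Windows ≥ 45 min: 07:25–09:40, 12:05–12:55.
That's 2 windows.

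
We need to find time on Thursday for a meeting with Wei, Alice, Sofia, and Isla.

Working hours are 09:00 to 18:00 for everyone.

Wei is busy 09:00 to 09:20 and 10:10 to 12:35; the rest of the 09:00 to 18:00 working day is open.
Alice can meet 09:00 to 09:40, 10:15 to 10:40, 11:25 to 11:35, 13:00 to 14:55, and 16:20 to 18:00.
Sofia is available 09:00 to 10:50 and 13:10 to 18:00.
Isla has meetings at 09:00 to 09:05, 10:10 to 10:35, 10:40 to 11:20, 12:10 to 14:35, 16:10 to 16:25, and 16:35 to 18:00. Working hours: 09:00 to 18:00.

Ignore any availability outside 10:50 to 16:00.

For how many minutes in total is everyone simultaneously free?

20 minutes

Wei free within 09:00–18:00: 09:20–10:10, 12:35–18:00.
Isla free within 09:00–18:00: 09:05–10:10, 10:35–10:40, 11:20–12:10, 14:35–16:10, 16:25–16:35.
Wei ∩ Alice: 09:20–09:40, 13:00–14:55, 16:20–18:00.
Wei ∩ Alice ∩ Sofia: 09:20–09:40, 13:10–14:55, 16:20–18:00.
Wei ∩ Alice ∩ Sofia ∩ Isla: 09:20–09:40, 14:35–14:55, 16:25–16:35.
Restricted to 10:50–16:00: 14:35–14:55.
Total common minutes: 20.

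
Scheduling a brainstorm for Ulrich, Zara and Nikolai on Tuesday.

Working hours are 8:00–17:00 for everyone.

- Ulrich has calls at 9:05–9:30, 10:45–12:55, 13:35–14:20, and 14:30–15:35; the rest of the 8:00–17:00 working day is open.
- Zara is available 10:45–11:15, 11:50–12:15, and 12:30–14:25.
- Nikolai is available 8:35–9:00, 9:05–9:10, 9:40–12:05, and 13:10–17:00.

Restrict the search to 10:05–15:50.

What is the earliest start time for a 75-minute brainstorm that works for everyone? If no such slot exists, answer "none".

Ulrich free within 08:00–17:00: 08:00–09:05, 09:30–10:45, 12:55–13:35, 14:20–14:30, 15:35–17:00.
Ulrich ∩ Zara: 12:55–13:35, 14:20–14:25.
Ulrich ∩ Zara ∩ Nikolai: 13:10–13:35, 14:20–14:25.
Restricted to 10:05–15:50: 13:10–13:35, 14:20–14:25.
Windows ≥ 75 min: (none).

none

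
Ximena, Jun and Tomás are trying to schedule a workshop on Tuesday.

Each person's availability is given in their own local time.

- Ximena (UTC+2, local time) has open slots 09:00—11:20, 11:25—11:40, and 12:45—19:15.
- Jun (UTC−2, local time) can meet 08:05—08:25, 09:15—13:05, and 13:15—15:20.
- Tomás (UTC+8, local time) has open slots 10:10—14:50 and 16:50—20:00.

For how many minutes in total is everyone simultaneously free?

Ximena → UTC: 07:00–09:20, 09:25–09:40, 10:45–17:15.
Jun → UTC: 10:05–10:25, 11:15–15:05, 15:15–17:20.
Tomás → UTC: 02:10–06:50, 08:50–12:00.
Ximena ∩ Jun: 11:15–15:05, 15:15–17:15.
Ximena ∩ Jun ∩ Tomás: 11:15–12:00.
Total common minutes: 45.

45 minutes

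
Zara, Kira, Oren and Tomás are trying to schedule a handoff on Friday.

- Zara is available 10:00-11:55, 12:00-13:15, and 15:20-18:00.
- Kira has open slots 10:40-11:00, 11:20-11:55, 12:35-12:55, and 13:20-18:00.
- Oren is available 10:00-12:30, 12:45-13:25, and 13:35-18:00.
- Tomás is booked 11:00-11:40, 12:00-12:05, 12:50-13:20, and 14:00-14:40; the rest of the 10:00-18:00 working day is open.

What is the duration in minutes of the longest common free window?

Tomás free within 10:00–18:00: 10:00–11:00, 11:40–12:00, 12:05–12:50, 13:20–14:00, 14:40–18:00.
Zara ∩ Kira: 10:40–11:00, 11:20–11:55, 12:35–12:55, 15:20–18:00.
Zara ∩ Kira ∩ Oren: 10:40–11:00, 11:20–11:55, 12:45–12:55, 15:20–18:00.
Zara ∩ Kira ∩ Oren ∩ Tomás: 10:40–11:00, 11:40–11:55, 12:45–12:50, 15:20–18:00.
Common window lengths: 20, 15, 5, 160 min; longest is 160.

160 minutes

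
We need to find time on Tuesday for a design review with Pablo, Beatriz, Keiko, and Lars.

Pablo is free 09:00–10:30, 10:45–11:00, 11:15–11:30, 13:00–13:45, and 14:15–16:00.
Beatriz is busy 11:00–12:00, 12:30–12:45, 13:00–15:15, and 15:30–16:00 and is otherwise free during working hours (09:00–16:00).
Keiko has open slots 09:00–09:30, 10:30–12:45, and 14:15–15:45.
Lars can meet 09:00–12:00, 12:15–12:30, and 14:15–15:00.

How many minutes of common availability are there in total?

Beatriz free within 09:00–16:00: 09:00–11:00, 12:00–12:30, 12:45–13:00, 15:15–15:30.
Pablo ∩ Beatriz: 09:00–10:30, 10:45–11:00, 15:15–15:30.
Pablo ∩ Beatriz ∩ Keiko: 09:00–09:30, 10:45–11:00, 15:15–15:30.
Pablo ∩ Beatriz ∩ Keiko ∩ Lars: 09:00–09:30, 10:45–11:00.
Total common minutes: 30 + 15 = 45.

45 minutes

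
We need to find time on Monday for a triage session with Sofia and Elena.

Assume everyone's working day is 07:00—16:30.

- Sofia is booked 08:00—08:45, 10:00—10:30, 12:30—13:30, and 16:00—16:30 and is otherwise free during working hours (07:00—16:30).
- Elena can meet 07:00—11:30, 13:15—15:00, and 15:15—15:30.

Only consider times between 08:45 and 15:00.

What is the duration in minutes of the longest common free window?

90 minutes

Sofia free within 07:00–16:30: 07:00–08:00, 08:45–10:00, 10:30–12:30, 13:30–16:00.
Sofia ∩ Elena: 07:00–08:00, 08:45–10:00, 10:30–11:30, 13:30–15:00, 15:15–15:30.
Restricted to 08:45–15:00: 08:45–10:00, 10:30–11:30, 13:30–15:00.
Common window lengths: 75, 60, 90 min; longest is 90.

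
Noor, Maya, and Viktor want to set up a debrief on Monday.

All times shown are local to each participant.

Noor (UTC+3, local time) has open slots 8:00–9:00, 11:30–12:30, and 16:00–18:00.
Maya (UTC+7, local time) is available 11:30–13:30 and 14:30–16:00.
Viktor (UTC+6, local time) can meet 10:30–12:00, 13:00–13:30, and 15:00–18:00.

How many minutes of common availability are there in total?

60 minutes

Noor → UTC: 05:00–06:00, 08:30–09:30, 13:00–15:00.
Maya → UTC: 04:30–06:30, 07:30–09:00.
Viktor → UTC: 04:30–06:00, 07:00–07:30, 09:00–12:00.
Noor ∩ Maya: 05:00–06:00, 08:30–09:00.
Noor ∩ Maya ∩ Viktor: 05:00–06:00.
Total common minutes: 60.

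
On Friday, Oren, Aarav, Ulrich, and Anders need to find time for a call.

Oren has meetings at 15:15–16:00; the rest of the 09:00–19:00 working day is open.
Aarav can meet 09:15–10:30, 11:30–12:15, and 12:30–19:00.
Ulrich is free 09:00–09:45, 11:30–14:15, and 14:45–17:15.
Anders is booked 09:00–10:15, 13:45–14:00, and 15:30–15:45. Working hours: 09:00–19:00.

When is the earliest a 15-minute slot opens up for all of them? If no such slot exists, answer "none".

11:30

Oren free within 09:00–19:00: 09:00–15:15, 16:00–19:00.
Anders free within 09:00–19:00: 10:15–13:45, 14:00–15:30, 15:45–19:00.
Oren ∩ Aarav: 09:15–10:30, 11:30–12:15, 12:30–15:15, 16:00–19:00.
Oren ∩ Aarav ∩ Ulrich: 09:15–09:45, 11:30–12:15, 12:30–14:15, 14:45–15:15, 16:00–17:15.
Oren ∩ Aarav ∩ Ulrich ∩ Anders: 11:30–12:15, 12:30–13:45, 14:00–14:15, 14:45–15:15, 16:00–17:15.
Windows ≥ 15 min: 11:30–12:15, 12:30–13:45, 14:00–14:15, 14:45–15:15, 16:00–17:15.
Earliest such window starts at 11:30.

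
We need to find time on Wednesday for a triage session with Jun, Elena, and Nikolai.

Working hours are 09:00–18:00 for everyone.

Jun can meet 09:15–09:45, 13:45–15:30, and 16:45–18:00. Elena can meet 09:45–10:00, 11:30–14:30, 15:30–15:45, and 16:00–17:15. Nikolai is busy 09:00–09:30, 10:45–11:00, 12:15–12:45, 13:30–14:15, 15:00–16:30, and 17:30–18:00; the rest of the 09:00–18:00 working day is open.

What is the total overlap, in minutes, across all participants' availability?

45 minutes

Nikolai free within 09:00–18:00: 09:30–10:45, 11:00–12:15, 12:45–13:30, 14:15–15:00, 16:30–17:30.
Jun ∩ Elena: 13:45–14:30, 16:45–17:15.
Jun ∩ Elena ∩ Nikolai: 14:15–14:30, 16:45–17:15.
Total common minutes: 15 + 30 = 45.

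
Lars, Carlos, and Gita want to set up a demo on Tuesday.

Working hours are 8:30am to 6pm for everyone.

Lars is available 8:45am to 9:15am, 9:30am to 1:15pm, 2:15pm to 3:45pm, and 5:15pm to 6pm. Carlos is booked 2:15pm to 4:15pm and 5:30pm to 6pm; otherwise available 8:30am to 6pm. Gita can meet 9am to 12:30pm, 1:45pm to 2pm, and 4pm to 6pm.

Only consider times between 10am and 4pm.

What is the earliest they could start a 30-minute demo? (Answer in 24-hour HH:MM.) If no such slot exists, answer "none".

10:00

Carlos free within 08:30–18:00: 08:30–14:15, 16:15–17:30.
Lars ∩ Carlos: 08:45–09:15, 09:30–13:15, 17:15–17:30.
Lars ∩ Carlos ∩ Gita: 09:00–09:15, 09:30–12:30, 17:15–17:30.
Restricted to 10:00–16:00: 10:00–12:30.
Windows ≥ 30 min: 10:00–12:30.
Earliest such window starts at 10:00.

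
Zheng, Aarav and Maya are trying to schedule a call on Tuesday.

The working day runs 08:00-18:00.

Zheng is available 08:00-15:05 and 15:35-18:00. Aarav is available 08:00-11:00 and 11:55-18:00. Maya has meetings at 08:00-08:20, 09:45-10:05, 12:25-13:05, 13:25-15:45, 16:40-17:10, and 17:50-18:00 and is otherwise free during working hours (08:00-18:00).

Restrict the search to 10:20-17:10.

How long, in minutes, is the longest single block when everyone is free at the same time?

Maya free within 08:00–18:00: 08:20–09:45, 10:05–12:25, 13:05–13:25, 15:45–16:40, 17:10–17:50.
Zheng ∩ Aarav: 08:00–11:00, 11:55–15:05, 15:35–18:00.
Zheng ∩ Aarav ∩ Maya: 08:20–09:45, 10:05–11:00, 11:55–12:25, 13:05–13:25, 15:45–16:40, 17:10–17:50.
Restricted to 10:20–17:10: 10:20–11:00, 11:55–12:25, 13:05–13:25, 15:45–16:40.
Common window lengths: 40, 30, 20, 55 min; longest is 55.

55 minutes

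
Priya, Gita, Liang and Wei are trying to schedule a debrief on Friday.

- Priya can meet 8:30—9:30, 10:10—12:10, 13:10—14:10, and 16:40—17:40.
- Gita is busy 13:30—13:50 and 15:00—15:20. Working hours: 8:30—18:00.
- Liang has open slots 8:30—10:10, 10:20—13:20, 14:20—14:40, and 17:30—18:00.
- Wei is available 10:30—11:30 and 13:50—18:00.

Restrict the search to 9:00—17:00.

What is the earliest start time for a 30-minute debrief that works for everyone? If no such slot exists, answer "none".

10:30

Gita free within 08:30–18:00: 08:30–13:30, 13:50–15:00, 15:20–18:00.
Priya ∩ Gita: 08:30–09:30, 10:10–12:10, 13:10–13:30, 13:50–14:10, 16:40–17:40.
Priya ∩ Gita ∩ Liang: 08:30–09:30, 10:20–12:10, 13:10–13:20, 17:30–17:40.
Priya ∩ Gita ∩ Liang ∩ Wei: 10:30–11:30, 17:30–17:40.
Restricted to 09:00–17:00: 10:30–11:30.
Windows ≥ 30 min: 10:30–11:30.
Earliest such window starts at 10:30.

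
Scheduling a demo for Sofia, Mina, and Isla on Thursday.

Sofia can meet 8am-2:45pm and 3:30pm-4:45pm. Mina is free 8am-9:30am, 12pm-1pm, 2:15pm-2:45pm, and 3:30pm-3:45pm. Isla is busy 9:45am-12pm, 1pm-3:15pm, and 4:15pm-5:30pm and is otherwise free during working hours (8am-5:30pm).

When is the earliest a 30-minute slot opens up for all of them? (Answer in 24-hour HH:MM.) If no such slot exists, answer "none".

08:00

Isla free within 08:00–17:30: 08:00–09:45, 12:00–13:00, 15:15–16:15.
Sofia ∩ Mina: 08:00–09:30, 12:00–13:00, 14:15–14:45, 15:30–15:45.
Sofia ∩ Mina ∩ Isla: 08:00–09:30, 12:00–13:00, 15:30–15:45.
Windows ≥ 30 min: 08:00–09:30, 12:00–13:00.
Earliest such window starts at 08:00.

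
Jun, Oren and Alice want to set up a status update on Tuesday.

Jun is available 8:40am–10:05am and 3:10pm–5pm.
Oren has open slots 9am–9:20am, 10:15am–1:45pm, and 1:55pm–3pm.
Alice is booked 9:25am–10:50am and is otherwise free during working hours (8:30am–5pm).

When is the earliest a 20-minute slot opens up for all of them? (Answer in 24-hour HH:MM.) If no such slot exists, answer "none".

Alice free within 08:30–17:00: 08:30–09:25, 10:50–17:00.
Jun ∩ Oren: 09:00–09:20.
Jun ∩ Oren ∩ Alice: 09:00–09:20.
Windows ≥ 20 min: 09:00–09:20.
Earliest such window starts at 09:00.

09:00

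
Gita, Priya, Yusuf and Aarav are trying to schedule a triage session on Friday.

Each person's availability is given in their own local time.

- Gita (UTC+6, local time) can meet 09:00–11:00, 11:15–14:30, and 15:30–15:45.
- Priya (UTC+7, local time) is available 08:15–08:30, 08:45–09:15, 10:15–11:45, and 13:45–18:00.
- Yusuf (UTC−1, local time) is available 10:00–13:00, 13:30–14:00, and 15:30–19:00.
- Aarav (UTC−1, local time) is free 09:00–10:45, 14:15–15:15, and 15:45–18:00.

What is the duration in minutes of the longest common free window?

Gita → UTC: 03:00–05:00, 05:15–08:30, 09:30–09:45.
Priya → UTC: 01:15–01:30, 01:45–02:15, 03:15–04:45, 06:45–11:00.
Yusuf → UTC: 11:00–14:00, 14:30–15:00, 16:30–20:00.
Aarav → UTC: 10:00–11:45, 15:15–16:15, 16:45–19:00.
Gita ∩ Priya: 03:15–04:45, 06:45–08:30, 09:30–09:45.
Gita ∩ Priya ∩ Yusuf: (none).
Gita ∩ Priya ∩ Yusuf ∩ Aarav: (none).
No common window.

0 minutes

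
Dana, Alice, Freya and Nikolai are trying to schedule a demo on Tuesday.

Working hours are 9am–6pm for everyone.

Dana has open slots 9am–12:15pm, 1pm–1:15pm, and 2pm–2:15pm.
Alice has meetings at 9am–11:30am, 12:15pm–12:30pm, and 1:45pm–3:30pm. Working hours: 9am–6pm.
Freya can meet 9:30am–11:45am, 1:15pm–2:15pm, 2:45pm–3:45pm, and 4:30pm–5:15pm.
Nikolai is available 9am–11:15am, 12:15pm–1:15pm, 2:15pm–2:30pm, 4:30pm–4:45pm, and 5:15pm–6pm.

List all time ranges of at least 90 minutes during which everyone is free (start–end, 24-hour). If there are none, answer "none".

Alice free within 09:00–18:00: 11:30–12:15, 12:30–13:45, 15:30–18:00.
Dana ∩ Alice: 11:30–12:15, 13:00–13:15.
Dana ∩ Alice ∩ Freya: 11:30–11:45.
Dana ∩ Alice ∩ Freya ∩ Nikolai: (none).
Windows ≥ 90 min: (none).

none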